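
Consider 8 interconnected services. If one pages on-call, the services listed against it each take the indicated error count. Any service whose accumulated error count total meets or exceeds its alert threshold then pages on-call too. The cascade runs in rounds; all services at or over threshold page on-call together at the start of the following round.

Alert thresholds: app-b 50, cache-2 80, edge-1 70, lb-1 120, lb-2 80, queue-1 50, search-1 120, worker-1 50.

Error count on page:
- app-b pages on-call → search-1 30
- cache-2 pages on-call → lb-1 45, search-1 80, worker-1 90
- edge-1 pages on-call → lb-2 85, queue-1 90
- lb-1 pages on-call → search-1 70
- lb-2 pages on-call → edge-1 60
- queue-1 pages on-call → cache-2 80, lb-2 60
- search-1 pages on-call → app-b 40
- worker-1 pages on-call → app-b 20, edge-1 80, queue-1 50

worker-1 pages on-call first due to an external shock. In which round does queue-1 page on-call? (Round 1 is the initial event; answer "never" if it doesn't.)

2

Round 1 — worker-1 pages on-call (initial).
  app-b: +20 → 20 < 50
  edge-1: +80 → 80 ≥ 70
  queue-1: +50 → 50 ≥ 50
Round 2 — edge-1, queue-1 page on-call.
  cache-2: +80 → 80 ≥ 80
  lb-2: +85+60 → 145 ≥ 80
Round 3 — cache-2, lb-2 page on-call.
  lb-1: +45 → 45 < 120
  search-1: +80 → 80 < 120
No further pages.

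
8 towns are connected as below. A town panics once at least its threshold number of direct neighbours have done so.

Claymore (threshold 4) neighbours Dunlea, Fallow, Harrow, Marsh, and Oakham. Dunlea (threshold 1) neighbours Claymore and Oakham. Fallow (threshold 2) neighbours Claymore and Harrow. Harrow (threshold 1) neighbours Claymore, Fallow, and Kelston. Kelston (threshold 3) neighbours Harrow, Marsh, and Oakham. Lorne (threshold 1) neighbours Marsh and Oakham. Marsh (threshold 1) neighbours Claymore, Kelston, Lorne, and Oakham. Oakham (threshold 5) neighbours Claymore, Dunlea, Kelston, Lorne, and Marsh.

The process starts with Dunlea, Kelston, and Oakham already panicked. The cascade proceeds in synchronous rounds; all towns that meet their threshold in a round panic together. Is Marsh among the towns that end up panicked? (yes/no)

yes

Round 1 — Dunlea, Kelston, Oakham panic (initial).
Round 2 — checking thresholds:
  Claymore: 2 of 5 neighbours < 4, not yet.
  Harrow: 1 of 3 neighbours ≥ 1, panics.
  Lorne: 1 of 2 neighbours ≥ 1, panics.
  Marsh: 2 of 4 neighbours ≥ 1, panics.
Round 3 — checking thresholds:
  Claymore: 4 of 5 neighbours ≥ 4, panics.
  Fallow: 1 of 2 neighbours < 2, not yet.
Round 4 — checking thresholds:
  Fallow: 2 of 2 neighbours ≥ 2, panics.
Round 5 — no new panics; cascade stops.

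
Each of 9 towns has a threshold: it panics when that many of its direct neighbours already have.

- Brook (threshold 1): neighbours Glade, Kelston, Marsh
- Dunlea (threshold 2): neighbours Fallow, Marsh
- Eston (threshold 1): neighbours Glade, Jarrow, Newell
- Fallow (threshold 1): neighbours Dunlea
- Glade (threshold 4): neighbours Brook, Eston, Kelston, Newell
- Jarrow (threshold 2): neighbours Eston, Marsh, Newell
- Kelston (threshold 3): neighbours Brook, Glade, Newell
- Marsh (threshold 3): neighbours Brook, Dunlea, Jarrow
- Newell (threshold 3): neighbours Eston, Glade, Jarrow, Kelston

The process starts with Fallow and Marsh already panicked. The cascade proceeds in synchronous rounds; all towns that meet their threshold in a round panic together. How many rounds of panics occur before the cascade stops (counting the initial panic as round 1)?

2

Round 1 — Fallow, Marsh panic (initial).
Round 2 — checking thresholds:
  Brook: 1 of 3 neighbours ≥ 1, panics.
  Dunlea: 2 of 2 neighbours ≥ 2, panics.
  Jarrow: 1 of 3 neighbours < 2, holds.
Round 3 — no new panics; cascade stops.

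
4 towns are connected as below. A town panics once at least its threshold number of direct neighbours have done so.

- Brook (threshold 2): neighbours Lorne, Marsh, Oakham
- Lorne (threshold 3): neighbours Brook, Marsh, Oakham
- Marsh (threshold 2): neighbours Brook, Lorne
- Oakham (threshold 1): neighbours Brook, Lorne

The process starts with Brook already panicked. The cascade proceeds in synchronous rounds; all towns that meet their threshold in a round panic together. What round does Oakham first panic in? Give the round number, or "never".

2

Round 1 — Brook panics (initial).
Round 2 — checking thresholds:
  Lorne: 1 of 3 neighbours < 3, holds.
  Marsh: 1 of 2 neighbours < 2, holds.
  Oakham: 1 of 2 neighbours ≥ 1, panics.
Round 3 — no new panics; cascade stops.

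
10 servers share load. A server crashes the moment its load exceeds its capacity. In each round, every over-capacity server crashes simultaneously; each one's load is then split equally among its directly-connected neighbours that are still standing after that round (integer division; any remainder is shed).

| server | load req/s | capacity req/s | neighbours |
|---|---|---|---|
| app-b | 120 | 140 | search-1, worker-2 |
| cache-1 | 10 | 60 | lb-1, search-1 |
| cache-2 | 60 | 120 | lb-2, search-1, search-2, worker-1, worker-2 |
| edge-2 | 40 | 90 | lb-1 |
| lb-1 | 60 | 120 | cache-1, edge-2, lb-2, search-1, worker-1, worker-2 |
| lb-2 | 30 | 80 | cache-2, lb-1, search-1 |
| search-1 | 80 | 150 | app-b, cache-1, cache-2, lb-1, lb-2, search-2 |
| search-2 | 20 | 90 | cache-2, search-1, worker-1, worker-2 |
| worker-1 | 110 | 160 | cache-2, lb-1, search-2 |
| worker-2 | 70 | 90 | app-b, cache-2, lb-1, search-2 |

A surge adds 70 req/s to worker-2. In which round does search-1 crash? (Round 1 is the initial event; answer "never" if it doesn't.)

3

Round 1 — worker-2 at 140 > 90. worker-2 crashes.
  worker-2 sheds 140 req/s to app-b, cache-2, lb-1, search-2: 35 each.
    app-b: 120+35 = 155 > 140
    cache-2: 60+35 = 95 ≤ 120
    lb-1: 60+35 = 95 ≤ 120
    search-2: 20+35 = 55 ≤ 90
Round 2 — app-b crashes.
  app-b sheds 155 req/s to search-1: 155 each.
    search-1: 80+155 = 235 > 150
Round 3 — search-1 crashes.
  search-1 sheds 235 req/s to cache-1, cache-2, lb-1, lb-2, search-2: 47 each.
    cache-1: 10+47 = 57 ≤ 60
    cache-2: 95+47 = 142 > 120
    lb-1: 95+47 = 142 > 120
    lb-2: 30+47 = 77 ≤ 80
    search-2: 55+47 = 102 > 90
Round 4 — cache-2, lb-1, search-2 crash.
  cache-2 sheds 142 req/s to lb-2, worker-1: 71 each.
    lb-2: 77+71 = 148 > 80
    worker-1: 110+71 = 181 > 160
  lb-1 sheds 142 req/s to cache-1, edge-2, lb-2, worker-1: 35 each (2 lost).
    cache-1: 57+35 = 92 > 60
    edge-2: 40+35 = 75 ≤ 90
    lb-2: 148+35 = 183 > 80
    worker-1: 181+35 = 216 > 160
  search-2 sheds 102 req/s to worker-1: 102 each.
    worker-1: 216+102 = 318 > 160
Round 5 — cache-1, lb-2, worker-1 crash.
  cache-1 sheds 92 req/s: no online neighbours, lost.
  lb-2 sheds 183 req/s: no online neighbours, lost.
  worker-1 sheds 318 req/s: no online neighbours, lost.
No further crashes.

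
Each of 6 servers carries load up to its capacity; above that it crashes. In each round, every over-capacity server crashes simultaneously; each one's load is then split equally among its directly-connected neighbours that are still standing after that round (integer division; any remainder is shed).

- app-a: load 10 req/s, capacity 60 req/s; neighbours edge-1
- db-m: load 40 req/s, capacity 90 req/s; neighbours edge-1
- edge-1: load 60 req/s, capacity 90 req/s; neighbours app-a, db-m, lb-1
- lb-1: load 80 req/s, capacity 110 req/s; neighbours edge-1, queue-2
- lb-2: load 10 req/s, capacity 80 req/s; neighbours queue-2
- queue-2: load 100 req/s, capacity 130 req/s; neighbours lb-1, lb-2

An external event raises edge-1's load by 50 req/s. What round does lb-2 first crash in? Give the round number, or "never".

4

Round 1 — edge-1 at 110 > 90. edge-1 crashes.
  edge-1 sheds 110 req/s to app-a, db-m, lb-1: 36 each (2 lost).
    app-a: 10+36 = 46 ≤ 60
    db-m: 40+36 = 76 ≤ 90
    lb-1: 80+36 = 116 > 110
Round 2 — lb-1 crashes.
  lb-1 sheds 116 req/s to queue-2: 116 each.
    queue-2: 100+116 = 216 > 130
Round 3 — queue-2 crashes.
  queue-2 sheds 216 req/s to lb-2: 216 each.
    lb-2: 10+216 = 226 > 80
Round 4 — lb-2 crashes.
  lb-2 sheds 226 req/s: no online neighbours, lost.
No further crashes.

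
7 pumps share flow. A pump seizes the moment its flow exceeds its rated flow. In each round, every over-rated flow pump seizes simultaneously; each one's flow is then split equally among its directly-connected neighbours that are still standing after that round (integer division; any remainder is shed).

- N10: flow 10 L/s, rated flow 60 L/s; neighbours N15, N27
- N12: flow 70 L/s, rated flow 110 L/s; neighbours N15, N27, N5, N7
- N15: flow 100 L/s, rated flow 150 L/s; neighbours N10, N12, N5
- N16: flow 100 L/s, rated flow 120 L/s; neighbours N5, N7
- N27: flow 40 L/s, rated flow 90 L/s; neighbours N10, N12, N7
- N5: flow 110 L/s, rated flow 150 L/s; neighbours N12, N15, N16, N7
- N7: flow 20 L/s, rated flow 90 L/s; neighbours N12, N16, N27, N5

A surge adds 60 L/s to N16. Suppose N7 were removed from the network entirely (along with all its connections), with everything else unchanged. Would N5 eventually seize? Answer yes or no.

With N7 removed:
Round 1 — N16 at 160 > 120. N16 seizes.
  N16 sheds 160 L/s to N5: 160 each.
    N5: 110+160 = 270 > 150
Round 2 — N5 seizes.
  N5 sheds 270 L/s to N12, N15: 135 each.
    N12: 70+135 = 205 > 110
    N15: 100+135 = 235 > 150
Round 3 — N12, N15 seize.
  N12 sheds 205 L/s to N27: 205 each.
    N27: 40+205 = 245 > 90
  N15 sheds 235 L/s to N10: 235 each.
    N10: 10+235 = 245 > 60
Round 4 — N10, N27 seize.
  N10 sheds 245 L/s: no online neighbours, lost.
  N27 sheds 245 L/s: no online neighbours, lost.
No further seizures.

yes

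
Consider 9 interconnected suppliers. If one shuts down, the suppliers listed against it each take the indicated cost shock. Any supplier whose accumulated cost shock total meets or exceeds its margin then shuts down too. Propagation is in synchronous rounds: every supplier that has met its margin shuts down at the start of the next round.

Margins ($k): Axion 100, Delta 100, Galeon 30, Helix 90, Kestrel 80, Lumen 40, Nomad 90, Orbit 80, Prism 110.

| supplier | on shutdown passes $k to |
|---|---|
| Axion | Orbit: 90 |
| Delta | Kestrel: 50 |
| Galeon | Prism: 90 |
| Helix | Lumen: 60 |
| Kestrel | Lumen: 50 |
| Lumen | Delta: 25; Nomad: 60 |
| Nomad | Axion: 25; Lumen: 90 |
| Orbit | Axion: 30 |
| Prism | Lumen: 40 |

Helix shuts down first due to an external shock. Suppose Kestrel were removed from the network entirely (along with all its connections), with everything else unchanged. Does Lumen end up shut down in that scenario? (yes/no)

yes

With Kestrel removed:
Round 1 — Helix shuts down (initial).
  Lumen: +60 → 60 ≥ 40
Round 2 — Lumen shuts down.
  Delta: +25 → 25 < 100
  Nomad: +60 → 60 < 90
No further shutdowns.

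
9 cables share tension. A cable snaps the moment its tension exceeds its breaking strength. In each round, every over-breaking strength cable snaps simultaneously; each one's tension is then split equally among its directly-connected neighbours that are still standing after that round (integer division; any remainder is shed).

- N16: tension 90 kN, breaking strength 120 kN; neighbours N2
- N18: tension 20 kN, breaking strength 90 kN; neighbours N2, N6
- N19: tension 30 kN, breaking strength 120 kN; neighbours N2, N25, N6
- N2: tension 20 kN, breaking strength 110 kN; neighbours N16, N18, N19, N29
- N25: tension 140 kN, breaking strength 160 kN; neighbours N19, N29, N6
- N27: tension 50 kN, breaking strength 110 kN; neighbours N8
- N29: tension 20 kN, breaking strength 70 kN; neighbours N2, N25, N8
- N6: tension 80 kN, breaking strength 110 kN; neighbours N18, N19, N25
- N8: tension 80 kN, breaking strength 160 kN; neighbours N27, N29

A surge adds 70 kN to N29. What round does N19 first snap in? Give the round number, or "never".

4

Round 1 — N29 at 90 > 70. N29 snaps.
  N29 sheds 90 kN to N2, N25, N8: 30 each.
    N2: 20+30 = 50 ≤ 110
    N25: 140+30 = 170 > 160
    N8: 80+30 = 110 ≤ 160
Round 2 — N25 snaps.
  N25 sheds 170 kN to N19, N6: 85 each.
    N19: 30+85 = 115 ≤ 120
    N6: 80+85 = 165 > 110
Round 3 — N6 snaps.
  N6 sheds 165 kN to N18, N19: 82 each (1 lost).
    N18: 20+82 = 102 > 90
    N19: 115+82 = 197 > 120
Round 4 — N18, N19 snap.
  N18 sheds 102 kN to N2: 102 each.
    N2: 50+102 = 152 > 110
  N19 sheds 197 kN to N2: 197 each.
    N2: 152+197 = 349 > 110
Round 5 — N2 snaps.
  N2 sheds 349 kN to N16: 349 each.
    N16: 90+349 = 439 > 120
Round 6 — N16 snaps.
  N16 sheds 439 kN: no online neighbours, lost.
No further breaks.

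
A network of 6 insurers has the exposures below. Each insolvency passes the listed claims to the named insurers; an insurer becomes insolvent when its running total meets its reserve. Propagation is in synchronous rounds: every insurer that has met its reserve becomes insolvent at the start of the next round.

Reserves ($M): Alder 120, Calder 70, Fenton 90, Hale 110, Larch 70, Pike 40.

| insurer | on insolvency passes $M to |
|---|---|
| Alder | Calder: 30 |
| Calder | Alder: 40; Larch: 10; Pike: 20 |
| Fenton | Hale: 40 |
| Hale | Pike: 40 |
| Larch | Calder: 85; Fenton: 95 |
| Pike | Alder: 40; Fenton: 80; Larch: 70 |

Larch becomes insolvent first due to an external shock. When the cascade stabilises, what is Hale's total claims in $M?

Round 1 — Larch becomes insolvent (initial).
  Calder: +85 → 85 ≥ 70
  Fenton: +95 → 95 ≥ 90
Round 2 — Calder, Fenton become insolvent.
  Alder: +40 → 40 < 120
  Hale: +40 → 40 < 110
  Pike: +20 → 20 < 40
No further insolvencies.

40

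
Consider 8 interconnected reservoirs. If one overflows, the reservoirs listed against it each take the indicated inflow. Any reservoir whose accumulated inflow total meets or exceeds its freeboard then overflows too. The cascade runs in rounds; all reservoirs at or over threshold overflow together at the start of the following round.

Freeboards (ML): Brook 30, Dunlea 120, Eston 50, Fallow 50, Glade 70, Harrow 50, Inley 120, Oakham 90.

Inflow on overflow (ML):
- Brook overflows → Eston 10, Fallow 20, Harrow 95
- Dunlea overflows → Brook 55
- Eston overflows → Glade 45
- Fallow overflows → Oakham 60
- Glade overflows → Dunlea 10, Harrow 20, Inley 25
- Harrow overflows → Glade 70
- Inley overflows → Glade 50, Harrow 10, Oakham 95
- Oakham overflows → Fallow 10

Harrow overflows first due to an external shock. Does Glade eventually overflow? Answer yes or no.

Round 1 — Harrow overflows (initial).
  Glade: +70 → 70 ≥ 70
Round 2 — Glade overflows.
  Dunlea: +10 → 10 < 120
  Inley: +25 → 25 < 120
No further overflows.

yes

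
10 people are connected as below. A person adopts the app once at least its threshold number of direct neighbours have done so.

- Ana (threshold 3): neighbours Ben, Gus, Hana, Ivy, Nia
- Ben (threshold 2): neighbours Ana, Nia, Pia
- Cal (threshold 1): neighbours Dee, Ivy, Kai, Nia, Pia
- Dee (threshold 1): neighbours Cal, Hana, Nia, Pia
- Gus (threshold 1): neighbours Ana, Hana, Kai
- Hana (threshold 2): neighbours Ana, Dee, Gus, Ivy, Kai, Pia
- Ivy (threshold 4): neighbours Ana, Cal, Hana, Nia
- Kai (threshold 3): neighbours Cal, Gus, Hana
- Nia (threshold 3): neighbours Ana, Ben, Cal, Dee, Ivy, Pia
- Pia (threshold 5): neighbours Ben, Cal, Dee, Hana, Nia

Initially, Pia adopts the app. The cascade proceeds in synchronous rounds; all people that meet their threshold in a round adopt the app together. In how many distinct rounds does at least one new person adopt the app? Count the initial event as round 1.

Round 1 — Pia adopts the app (initial).
Round 2 — checking thresholds:
  Ben: 1 of 3 neighbours < 2, below threshold.
  Cal: 1 of 5 neighbours ≥ 1, adopts the app.
  Dee: 1 of 4 neighbours ≥ 1, adopts the app.
  Hana: 1 of 6 neighbours < 2, below threshold.
  Nia: 1 of 6 neighbours < 3, below threshold.
Round 3 — checking thresholds:
  Ben: 1 of 3 neighbours < 2, below threshold.
  Hana: 2 of 6 neighbours ≥ 2, adopts the app.
  Ivy: 1 of 4 neighbours < 4, below threshold.
  Kai: 1 of 3 neighbours < 3, below threshold.
  Nia: 3 of 6 neighbours ≥ 3, adopts the app.
Round 4 — checking thresholds:
  Ana: 2 of 5 neighbours < 3, below threshold.
  Ben: 2 of 3 neighbours ≥ 2, adopts the app.
  Gus: 1 of 3 neighbours ≥ 1, adopts the app.
  Ivy: 3 of 4 neighbours < 4, below threshold.
  Kai: 2 of 3 neighbours < 3, below threshold.
Round 5 — checking thresholds:
  Ana: 4 of 5 neighbours ≥ 3, adopts the app.
  Ivy: 3 of 4 neighbours < 4, below threshold.
  Kai: 3 of 3 neighbours ≥ 3, adopts the app.
Round 6 — checking thresholds:
  Ivy: 4 of 4 neighbours ≥ 4, adopts the app.
Round 7 — no new adoptions; cascade stops.

6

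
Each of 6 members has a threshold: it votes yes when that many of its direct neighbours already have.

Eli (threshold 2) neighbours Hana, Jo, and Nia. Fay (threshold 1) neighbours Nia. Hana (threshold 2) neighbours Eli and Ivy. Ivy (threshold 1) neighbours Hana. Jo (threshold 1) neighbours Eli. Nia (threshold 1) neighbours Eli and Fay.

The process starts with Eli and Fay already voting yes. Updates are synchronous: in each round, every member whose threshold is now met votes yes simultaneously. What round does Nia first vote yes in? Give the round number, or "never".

Round 1 — Eli, Fay vote yes (initial).
Round 2 — checking thresholds:
  Hana: 1 of 2 neighbours < 2, below threshold.
  Jo: 1 of 1 neighbours ≥ 1, votes yes.
  Nia: 2 of 2 neighbours ≥ 1, votes yes.
Round 3 — no new yes votes; cascade stops.

2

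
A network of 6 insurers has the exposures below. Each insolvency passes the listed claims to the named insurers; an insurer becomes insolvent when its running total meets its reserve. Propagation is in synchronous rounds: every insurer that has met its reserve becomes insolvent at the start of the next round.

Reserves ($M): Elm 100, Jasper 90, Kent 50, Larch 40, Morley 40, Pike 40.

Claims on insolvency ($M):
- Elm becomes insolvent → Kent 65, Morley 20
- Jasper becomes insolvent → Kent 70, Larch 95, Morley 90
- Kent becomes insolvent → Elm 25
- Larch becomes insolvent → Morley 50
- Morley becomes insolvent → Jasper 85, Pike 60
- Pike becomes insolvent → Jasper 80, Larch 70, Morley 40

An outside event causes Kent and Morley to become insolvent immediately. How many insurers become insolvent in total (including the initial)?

5

Round 1 — Kent, Morley become insolvent (initial).
  Elm: +25 → 25 < 100
  Jasper: +85 → 85 < 90
  Pike: +60 → 60 ≥ 40
Round 2 — Pike becomes insolvent.
  Jasper: +80 → 165 ≥ 90
  Larch: +70 → 70 ≥ 40
Round 3 — Jasper, Larch become insolvent.
No further insolvencies.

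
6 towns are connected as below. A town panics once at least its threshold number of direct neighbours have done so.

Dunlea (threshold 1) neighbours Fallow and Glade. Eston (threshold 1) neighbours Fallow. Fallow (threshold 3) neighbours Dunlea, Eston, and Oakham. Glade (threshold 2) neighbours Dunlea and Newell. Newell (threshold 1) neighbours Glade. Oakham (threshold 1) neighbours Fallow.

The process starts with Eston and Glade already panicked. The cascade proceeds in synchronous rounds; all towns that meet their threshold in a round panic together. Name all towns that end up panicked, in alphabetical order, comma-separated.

Dunlea, Eston, Glade, Newell

Round 1 — Eston, Glade panic (initial).
Round 2 — checking thresholds:
  Dunlea: 1 of 2 neighbours ≥ 1, panics.
  Fallow: 1 of 3 neighbours < 3, below threshold.
  Newell: 1 of 1 neighbours ≥ 1, panics.
Round 3 — no new panics; cascade stops.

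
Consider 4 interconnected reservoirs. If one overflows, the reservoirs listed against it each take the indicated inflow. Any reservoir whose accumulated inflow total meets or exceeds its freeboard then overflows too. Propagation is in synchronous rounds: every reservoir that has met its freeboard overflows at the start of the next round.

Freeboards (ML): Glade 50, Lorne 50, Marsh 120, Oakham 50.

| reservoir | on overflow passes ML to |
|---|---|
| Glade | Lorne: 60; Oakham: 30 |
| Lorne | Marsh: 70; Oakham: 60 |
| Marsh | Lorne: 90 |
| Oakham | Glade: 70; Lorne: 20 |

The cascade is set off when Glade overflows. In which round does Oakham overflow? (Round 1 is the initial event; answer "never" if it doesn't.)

3

Round 1 — Glade overflows (initial).
  Lorne: +60 → 60 ≥ 50
  Oakham: +30 → 30 < 50
Round 2 — Lorne overflows.
  Marsh: +70 → 70 < 120
  Oakham: +60 → 90 ≥ 50
Round 3 — Oakham overflows.
No further overflows.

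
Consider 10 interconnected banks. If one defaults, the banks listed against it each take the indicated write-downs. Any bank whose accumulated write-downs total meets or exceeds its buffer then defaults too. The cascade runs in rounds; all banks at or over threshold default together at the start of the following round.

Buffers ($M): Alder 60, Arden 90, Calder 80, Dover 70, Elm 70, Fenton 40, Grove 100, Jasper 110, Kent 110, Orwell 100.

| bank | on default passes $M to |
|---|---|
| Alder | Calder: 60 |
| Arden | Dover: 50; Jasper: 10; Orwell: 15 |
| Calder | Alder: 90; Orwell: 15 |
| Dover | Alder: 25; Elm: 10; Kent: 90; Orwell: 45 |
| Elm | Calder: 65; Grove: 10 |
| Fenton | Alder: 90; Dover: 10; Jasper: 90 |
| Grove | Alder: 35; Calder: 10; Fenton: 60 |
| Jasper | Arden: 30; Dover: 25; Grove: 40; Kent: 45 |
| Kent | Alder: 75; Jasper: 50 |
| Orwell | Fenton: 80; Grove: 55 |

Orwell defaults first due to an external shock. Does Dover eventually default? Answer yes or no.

Round 1 — Orwell defaults (initial).
  Fenton: +80 → 80 ≥ 40
  Grove: +55 → 55 < 100
Round 2 — Fenton defaults.
  Alder: +90 → 90 ≥ 60
  Dover: +10 → 10 < 70
  Jasper: +90 → 90 < 110
Round 3 — Alder defaults.
  Calder: +60 → 60 < 80
No further defaults.

no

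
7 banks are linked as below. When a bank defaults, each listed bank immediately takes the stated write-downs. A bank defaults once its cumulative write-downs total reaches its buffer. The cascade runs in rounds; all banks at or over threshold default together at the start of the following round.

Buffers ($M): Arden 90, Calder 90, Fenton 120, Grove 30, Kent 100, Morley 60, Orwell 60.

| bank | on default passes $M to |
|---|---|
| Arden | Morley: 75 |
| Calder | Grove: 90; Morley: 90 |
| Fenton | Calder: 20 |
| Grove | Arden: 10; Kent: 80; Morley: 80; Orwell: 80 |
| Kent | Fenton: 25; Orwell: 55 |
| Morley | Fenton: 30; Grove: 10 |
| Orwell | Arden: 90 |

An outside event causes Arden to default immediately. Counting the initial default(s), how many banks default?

Round 1 — Arden defaults (initial).
  Morley: +75 → 75 ≥ 60
Round 2 — Morley defaults.
  Fenton: +30 → 30 < 120
  Grove: +10 → 10 < 30
No further defaults.

2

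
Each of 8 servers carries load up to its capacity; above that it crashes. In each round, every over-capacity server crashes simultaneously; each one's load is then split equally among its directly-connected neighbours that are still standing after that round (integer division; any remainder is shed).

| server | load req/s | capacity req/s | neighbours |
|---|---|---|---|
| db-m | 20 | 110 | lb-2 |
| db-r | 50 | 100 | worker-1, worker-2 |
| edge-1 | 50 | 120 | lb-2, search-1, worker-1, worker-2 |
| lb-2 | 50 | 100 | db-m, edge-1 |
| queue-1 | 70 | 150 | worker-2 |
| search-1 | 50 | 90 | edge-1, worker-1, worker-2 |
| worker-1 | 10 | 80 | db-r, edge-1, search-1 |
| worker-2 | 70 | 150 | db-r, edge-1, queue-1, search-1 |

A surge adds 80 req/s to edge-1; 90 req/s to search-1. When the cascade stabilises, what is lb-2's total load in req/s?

Round 1 — edge-1 at 130 > 120; search-1 at 140 > 90. edge-1, search-1 crash.
  edge-1 sheds 130 req/s to lb-2, worker-1, worker-2: 43 each (1 lost).
    lb-2: 50+43 = 93 ≤ 100
    worker-1: 10+43 = 53 ≤ 80
    worker-2: 70+43 = 113 ≤ 150
  search-1 sheds 140 req/s to worker-1, worker-2: 70 each.
    worker-1: 53+70 = 123 > 80
    worker-2: 113+70 = 183 > 150
Round 2 — worker-1, worker-2 crash.
  worker-1 sheds 123 req/s to db-r: 123 each.
    db-r: 50+123 = 173 > 100
  worker-2 sheds 183 req/s to db-r, queue-1: 91 each (1 lost).
    db-r: 173+91 = 264 > 100
    queue-1: 70+91 = 161 > 150
Round 3 — db-r, queue-1 crash.
  db-r sheds 264 req/s: no online neighbours, lost.
  queue-1 sheds 161 req/s: no online neighbours, lost.
No further crashes.

93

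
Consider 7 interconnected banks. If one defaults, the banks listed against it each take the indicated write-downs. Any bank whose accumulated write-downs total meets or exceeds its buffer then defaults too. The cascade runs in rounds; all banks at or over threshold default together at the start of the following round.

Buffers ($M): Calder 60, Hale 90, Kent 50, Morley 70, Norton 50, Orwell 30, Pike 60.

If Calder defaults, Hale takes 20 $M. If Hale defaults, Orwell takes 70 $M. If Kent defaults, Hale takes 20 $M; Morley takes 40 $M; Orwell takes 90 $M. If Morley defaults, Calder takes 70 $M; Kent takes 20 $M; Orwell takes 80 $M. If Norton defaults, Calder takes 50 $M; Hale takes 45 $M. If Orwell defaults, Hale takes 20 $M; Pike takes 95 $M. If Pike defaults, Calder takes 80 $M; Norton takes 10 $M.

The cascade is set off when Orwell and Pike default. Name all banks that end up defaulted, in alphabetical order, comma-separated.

Round 1 — Orwell, Pike default (initial).
  Calder: +80 → 80 ≥ 60
  Hale: +20 → 20 < 90
  Norton: +10 → 10 < 50
Round 2 — Calder defaults.
  Hale: +20 → 40 < 90
No further defaults.

Calder, Orwell, Pike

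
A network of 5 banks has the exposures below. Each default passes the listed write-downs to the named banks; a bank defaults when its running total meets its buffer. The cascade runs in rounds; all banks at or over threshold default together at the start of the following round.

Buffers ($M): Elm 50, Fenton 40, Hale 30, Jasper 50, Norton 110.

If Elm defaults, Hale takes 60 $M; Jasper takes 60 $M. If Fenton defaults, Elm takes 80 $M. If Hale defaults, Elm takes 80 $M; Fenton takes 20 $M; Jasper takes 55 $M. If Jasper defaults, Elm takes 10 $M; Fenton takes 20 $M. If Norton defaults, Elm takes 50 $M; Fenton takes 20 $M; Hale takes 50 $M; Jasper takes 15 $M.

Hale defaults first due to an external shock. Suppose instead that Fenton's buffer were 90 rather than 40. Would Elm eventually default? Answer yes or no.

yes

With Fenton's buffer at 90:
Round 1 — Hale defaults (initial).
  Elm: +80 → 80 ≥ 50
  Fenton: +20 → 20 < 90
  Jasper: +55 → 55 ≥ 50
Round 2 — Elm, Jasper default.
  Fenton: +20 → 40 < 90
No further defaults.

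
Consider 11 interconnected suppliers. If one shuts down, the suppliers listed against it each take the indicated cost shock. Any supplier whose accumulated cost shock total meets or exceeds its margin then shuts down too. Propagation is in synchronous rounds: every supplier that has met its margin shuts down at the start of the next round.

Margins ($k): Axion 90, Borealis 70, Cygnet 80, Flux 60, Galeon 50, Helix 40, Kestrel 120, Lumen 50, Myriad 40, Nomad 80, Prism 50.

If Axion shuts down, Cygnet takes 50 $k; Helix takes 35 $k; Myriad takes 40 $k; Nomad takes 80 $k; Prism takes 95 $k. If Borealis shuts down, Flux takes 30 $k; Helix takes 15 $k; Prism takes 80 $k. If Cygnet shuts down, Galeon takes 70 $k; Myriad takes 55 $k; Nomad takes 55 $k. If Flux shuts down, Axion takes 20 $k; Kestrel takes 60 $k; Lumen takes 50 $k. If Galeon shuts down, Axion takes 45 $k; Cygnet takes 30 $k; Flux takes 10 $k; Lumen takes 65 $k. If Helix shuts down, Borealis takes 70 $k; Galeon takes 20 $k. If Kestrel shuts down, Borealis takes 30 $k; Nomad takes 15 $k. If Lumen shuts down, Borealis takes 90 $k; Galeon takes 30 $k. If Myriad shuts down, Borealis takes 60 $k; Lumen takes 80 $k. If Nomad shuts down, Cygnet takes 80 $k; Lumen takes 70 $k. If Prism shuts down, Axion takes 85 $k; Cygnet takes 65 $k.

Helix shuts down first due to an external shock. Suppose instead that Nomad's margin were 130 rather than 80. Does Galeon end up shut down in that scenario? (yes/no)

no

With Nomad's margin at 130:
Round 1 — Helix shuts down (initial).
  Borealis: +70 → 70 ≥ 70
  Galeon: +20 → 20 < 50
Round 2 — Borealis shuts down.
  Flux: +30 → 30 < 60
  Prism: +80 → 80 ≥ 50
Round 3 — Prism shuts down.
  Axion: +85 → 85 < 90
  Cygnet: +65 → 65 < 80
No further shutdowns.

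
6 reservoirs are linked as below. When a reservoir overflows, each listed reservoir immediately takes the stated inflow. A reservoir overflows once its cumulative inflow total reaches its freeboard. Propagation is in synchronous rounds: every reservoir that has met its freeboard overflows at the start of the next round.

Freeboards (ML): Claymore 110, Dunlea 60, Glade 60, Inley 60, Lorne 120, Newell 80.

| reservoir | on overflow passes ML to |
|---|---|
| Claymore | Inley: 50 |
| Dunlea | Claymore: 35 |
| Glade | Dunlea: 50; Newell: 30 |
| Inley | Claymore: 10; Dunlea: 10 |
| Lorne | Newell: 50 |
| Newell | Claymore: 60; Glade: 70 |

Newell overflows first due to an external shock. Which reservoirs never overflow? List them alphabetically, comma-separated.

Claymore, Dunlea, Inley, Lorne

Round 1 — Newell overflows (initial).
  Claymore: +60 → 60 < 110
  Glade: +70 → 70 ≥ 60
Round 2 — Glade overflows.
  Dunlea: +50 → 50 < 60
No further overflows.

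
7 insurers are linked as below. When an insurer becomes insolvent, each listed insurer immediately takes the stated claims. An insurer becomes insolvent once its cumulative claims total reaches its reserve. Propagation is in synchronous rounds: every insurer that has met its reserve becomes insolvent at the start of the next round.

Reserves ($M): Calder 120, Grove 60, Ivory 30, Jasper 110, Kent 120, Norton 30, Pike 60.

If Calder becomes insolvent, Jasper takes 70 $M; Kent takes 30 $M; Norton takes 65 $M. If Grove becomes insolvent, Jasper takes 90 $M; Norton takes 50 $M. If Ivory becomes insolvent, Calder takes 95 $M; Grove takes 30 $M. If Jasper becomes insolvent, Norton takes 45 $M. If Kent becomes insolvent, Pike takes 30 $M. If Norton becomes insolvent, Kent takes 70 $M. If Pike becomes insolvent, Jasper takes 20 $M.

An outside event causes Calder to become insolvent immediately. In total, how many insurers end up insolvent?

Round 1 — Calder becomes insolvent (initial).
  Jasper: +70 → 70 < 110
  Kent: +30 → 30 < 120
  Norton: +65 → 65 ≥ 30
Round 2 — Norton becomes insolvent.
  Kent: +70 → 100 < 120
No further insolvencies.

2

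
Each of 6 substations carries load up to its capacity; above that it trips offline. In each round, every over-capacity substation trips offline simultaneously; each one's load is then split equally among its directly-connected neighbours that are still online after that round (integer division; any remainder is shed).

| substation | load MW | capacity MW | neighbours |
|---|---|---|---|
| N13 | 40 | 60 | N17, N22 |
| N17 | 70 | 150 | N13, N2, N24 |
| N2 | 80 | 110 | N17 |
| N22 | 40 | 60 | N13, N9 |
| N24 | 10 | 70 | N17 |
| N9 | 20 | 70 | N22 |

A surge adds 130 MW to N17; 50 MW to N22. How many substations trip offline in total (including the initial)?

Round 1 — N17 at 200 > 150; N22 at 90 > 60. N17, N22 trip offline.
  N17 sheds 200 MW to N13, N2, N24: 66 each (2 lost).
    N13: 40+66 = 106 > 60
    N2: 80+66 = 146 > 110
    N24: 10+66 = 76 > 70
  N22 sheds 90 MW to N13, N9: 45 each.
    N13: 106+45 = 151 > 60
    N9: 20+45 = 65 ≤ 70
Round 2 — N13, N2, N24 trip offline.
  N13 sheds 151 MW: no online neighbours, lost.
  N2 sheds 146 MW: no online neighbours, lost.
  N24 sheds 76 MW: no online neighbours, lost.
No further trips.

5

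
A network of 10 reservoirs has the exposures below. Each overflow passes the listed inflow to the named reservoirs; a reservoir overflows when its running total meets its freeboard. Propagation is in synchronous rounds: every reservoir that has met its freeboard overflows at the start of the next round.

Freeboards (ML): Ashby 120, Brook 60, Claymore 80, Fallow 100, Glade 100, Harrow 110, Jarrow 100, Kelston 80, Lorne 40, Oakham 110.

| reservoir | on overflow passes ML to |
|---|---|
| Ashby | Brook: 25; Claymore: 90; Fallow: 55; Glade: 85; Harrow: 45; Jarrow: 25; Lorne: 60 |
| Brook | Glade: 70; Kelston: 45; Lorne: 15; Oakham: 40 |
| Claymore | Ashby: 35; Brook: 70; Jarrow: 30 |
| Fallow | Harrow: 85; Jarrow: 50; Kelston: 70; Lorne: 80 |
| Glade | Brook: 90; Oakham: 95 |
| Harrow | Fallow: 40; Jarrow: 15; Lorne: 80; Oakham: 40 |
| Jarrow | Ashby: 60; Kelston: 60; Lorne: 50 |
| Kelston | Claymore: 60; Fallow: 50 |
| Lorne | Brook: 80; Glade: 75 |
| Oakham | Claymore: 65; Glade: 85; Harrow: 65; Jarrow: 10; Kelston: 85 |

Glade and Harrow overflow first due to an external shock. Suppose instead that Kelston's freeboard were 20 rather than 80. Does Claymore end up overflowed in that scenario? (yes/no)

With Kelston's freeboard at 20:
Round 1 — Glade, Harrow overflow (initial).
  Brook: +90 → 90 ≥ 60
  Fallow: +40 → 40 < 100
  Jarrow: +15 → 15 < 100
  Lorne: +80 → 80 ≥ 40
  Oakham: +95+40 → 135 ≥ 110
Round 2 — Brook, Lorne, Oakham overflow.
  Claymore: +65 → 65 < 80
  Jarrow: +10 → 25 < 100
  Kelston: +45+85 → 130 ≥ 20
Round 3 — Kelston overflows.
  Claymore: +60 → 125 ≥ 80
  Fallow: +50 → 90 < 100
Round 4 — Claymore overflows.
  Ashby: +35 → 35 < 120
  Jarrow: +30 → 55 < 100
No further overflows.

yes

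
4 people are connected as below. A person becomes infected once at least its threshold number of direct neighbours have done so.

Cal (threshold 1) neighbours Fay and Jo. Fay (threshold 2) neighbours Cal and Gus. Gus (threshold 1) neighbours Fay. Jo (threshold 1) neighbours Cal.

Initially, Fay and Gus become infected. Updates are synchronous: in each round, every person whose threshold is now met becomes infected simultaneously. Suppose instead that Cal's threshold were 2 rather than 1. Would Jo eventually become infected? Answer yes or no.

no

With Cal's threshold at 2:
Round 1 — Fay, Gus become infected (initial).
Round 2 — no new infections; cascade stops.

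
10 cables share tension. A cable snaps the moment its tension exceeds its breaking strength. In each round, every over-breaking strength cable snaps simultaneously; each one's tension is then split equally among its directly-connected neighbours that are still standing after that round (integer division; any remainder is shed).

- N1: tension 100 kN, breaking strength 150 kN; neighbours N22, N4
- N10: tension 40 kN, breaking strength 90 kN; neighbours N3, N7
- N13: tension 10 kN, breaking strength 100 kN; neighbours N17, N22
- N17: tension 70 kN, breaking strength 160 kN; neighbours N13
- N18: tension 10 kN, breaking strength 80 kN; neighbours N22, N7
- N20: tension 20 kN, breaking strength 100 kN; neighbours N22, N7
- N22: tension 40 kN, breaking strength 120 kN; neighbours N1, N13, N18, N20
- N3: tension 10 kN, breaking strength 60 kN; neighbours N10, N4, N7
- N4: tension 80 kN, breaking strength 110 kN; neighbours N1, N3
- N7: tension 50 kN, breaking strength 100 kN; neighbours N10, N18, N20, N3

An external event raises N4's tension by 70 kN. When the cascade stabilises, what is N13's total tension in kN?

81

Round 1 — N4 at 150 > 110. N4 snaps.
  N4 sheds 150 kN to N1, N3: 75 each.
    N1: 100+75 = 175 > 150
    N3: 10+75 = 85 > 60
Round 2 — N1, N3 snap.
  N1 sheds 175 kN to N22: 175 each.
    N22: 40+175 = 215 > 120
  N3 sheds 85 kN to N10, N7: 42 each (1 lost).
    N10: 40+42 = 82 ≤ 90
    N7: 50+42 = 92 ≤ 100
Round 3 — N22 snaps.
  N22 sheds 215 kN to N13, N18, N20: 71 each (2 lost).
    N13: 10+71 = 81 ≤ 100
    N18: 10+71 = 81 > 80
    N20: 20+71 = 91 ≤ 100
Round 4 — N18 snaps.
  N18 sheds 81 kN to N7: 81 each.
    N7: 92+81 = 173 > 100
Round 5 — N7 snaps.
  N7 sheds 173 kN to N10, N20: 86 each (1 lost).
    N10: 82+86 = 168 > 90
    N20: 91+86 = 177 > 100
Round 6 — N10, N20 snap.
  N10 sheds 168 kN: no online neighbours, lost.
  N20 sheds 177 kN: no online neighbours, lost.
No further breaks.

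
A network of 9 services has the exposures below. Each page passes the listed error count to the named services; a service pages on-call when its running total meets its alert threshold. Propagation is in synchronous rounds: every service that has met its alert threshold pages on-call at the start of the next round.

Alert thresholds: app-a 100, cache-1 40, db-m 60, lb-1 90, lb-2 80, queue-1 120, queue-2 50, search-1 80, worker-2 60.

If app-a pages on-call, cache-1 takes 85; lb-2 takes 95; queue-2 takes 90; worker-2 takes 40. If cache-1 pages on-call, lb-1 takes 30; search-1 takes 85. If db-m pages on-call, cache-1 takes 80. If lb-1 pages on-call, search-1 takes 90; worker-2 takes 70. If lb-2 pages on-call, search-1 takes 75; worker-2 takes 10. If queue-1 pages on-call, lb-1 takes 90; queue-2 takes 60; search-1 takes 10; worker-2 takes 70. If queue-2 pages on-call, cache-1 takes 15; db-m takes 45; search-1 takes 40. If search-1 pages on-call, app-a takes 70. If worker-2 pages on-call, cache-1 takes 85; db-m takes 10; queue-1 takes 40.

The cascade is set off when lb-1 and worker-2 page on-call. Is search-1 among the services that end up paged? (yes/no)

yes

Round 1 — lb-1, worker-2 page on-call (initial).
  cache-1: +85 → 85 ≥ 40
  db-m: +10 → 10 < 60
  queue-1: +40 → 40 < 120
  search-1: +90 → 90 ≥ 80
Round 2 — cache-1, search-1 page on-call.
  app-a: +70 → 70 < 100
No further pages.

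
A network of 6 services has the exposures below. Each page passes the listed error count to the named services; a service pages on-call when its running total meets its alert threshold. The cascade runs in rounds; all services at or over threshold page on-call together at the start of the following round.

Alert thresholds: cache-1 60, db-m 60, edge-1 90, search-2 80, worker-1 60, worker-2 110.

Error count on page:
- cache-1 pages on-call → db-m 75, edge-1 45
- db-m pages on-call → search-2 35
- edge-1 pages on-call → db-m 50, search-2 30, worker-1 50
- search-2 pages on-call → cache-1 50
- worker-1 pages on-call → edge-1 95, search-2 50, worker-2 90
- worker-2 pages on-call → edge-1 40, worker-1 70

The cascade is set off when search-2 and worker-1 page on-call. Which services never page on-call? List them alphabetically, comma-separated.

cache-1, db-m, worker-2

Round 1 — search-2, worker-1 page on-call (initial).
  cache-1: +50 → 50 < 60
  edge-1: +95 → 95 ≥ 90
  worker-2: +90 → 90 < 110
Round 2 — edge-1 pages on-call.
  db-m: +50 → 50 < 60
No further pages.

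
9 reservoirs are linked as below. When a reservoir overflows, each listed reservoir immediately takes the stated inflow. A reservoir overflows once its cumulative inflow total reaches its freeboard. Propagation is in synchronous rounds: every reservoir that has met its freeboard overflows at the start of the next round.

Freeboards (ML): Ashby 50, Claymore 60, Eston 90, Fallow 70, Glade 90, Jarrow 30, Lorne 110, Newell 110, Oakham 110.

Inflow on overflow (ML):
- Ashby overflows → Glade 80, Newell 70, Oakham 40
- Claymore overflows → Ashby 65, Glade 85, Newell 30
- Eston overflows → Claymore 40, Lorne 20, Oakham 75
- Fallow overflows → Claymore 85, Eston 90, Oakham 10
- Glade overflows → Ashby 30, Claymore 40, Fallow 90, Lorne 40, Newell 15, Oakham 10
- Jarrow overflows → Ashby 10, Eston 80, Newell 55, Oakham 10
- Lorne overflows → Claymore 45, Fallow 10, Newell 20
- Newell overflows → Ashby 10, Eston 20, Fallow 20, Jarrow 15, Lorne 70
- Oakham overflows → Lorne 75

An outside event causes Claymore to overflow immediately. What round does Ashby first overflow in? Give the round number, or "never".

2

Round 1 — Claymore overflows (initial).
  Ashby: +65 → 65 ≥ 50
  Glade: +85 → 85 < 90
  Newell: +30 → 30 < 110
Round 2 — Ashby overflows.
  Glade: +80 → 165 ≥ 90
  Newell: +70 → 100 < 110
  Oakham: +40 → 40 < 110
Round 3 — Glade overflows.
  Fallow: +90 → 90 ≥ 70
  Lorne: +40 → 40 < 110
  Newell: +15 → 115 ≥ 110
  Oakham: +10 → 50 < 110
Round 4 — Fallow, Newell overflow.
  Eston: +90+20 → 110 ≥ 90
  Jarrow: +15 → 15 < 30
  Lorne: +70 → 110 ≥ 110
  Oakham: +10 → 60 < 110
Round 5 — Eston, Lorne overflow.
  Oakham: +75 → 135 ≥ 110
Round 6 — Oakham overflows.
No further overflows.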